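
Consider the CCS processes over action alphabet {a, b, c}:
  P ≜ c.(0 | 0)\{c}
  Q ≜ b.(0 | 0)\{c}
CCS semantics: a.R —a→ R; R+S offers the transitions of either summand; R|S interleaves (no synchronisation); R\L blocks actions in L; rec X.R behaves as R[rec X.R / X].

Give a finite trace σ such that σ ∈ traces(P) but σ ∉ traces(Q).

c

P's transition system — 2 states:
  s0 = c.(0 | 0)\{c} ⊢ --c--▸ s1
  s1 = (0 | 0)\{c} ⊢ ·
Q's transition system — 2 states:
  t0 = b.(0 | 0)\{c} ⊢ --b--▸ t1
  t1 = (0 | 0)\{c} ⊢ ·
Executing c from P (initial set {s0}):
  after c @ step 1: {s1}
  P completes σ.
Executing c from Q (initial set {t0}):
  after c @ step 1: no successor for Q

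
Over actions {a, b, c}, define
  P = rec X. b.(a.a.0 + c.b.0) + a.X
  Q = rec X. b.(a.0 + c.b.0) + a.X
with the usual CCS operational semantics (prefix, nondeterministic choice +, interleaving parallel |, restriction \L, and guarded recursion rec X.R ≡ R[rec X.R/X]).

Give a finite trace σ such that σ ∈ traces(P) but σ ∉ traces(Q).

LTS(P): 5 reachable states
  m0 = rec X. b.(a.a.0 + c.b.0) + a.X → --a--▸ m0, --b--▸ m1
  m1 = a.a.0 + c.b.0 → --a--▸ m2, --c--▸ m3
  m2 = a.0 → --a--▸ m4
  m3 = b.0 → --b--▸ m4
  m4 = 0 → (no moves)
LTS(Q): 4 reachable states
  n0 = rec X. b.(a.0 + c.b.0) + a.X → --a--▸ n0, --b--▸ n1
  n1 = a.0 + c.b.0 → --a--▸ n2, --c--▸ n3
  n2 = 0 → (no moves)
  n3 = b.0 → --b--▸ n2
Trace ⟨baa⟩ through P, begin at {m0}:
  after b @ step 1: {m1}
  after a @ step 2: {m2}
  after a @ step 3: {m4}
  — P admits the full trace.
Trace ⟨baa⟩ through Q, begin at {n0}:
  after b @ step 1: {n1}
  after a @ step 2: {n2}
  after a @ step 3: ∅  — Q cannot continue

baa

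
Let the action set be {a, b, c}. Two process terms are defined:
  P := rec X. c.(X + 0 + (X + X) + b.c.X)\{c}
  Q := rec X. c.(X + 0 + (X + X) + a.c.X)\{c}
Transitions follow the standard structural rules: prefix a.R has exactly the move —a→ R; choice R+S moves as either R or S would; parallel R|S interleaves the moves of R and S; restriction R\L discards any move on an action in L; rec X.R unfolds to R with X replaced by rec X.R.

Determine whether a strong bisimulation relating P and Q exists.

P's transition system — 3 states:
  p0 = rec X. c.(X + 0 + (X + X) + b.c.X)\{c} | --c--▸ p1
  p1 = ((rec X. c.(X + 0 + (X + X) + b.c.X)\{c}) + 0 + ((rec X. c.(X + 0 + (X + X) + b.c.X)\{c}) + (rec X. c.(X + 0 + (X + X) + b.c.X)\{c})) + b.c.(rec X. c.(X + 0 + (X + X) + b.c.X)\{c}))\{c} | --b--▸ p2
  p2 = (c.(rec X. c.(X + 0 + (X + X) + b.c.X)\{c}))\{c} | ∅
Q's transition system — 3 states:
  q0 = rec X. c.(X + 0 + (X + X) + a.c.X)\{c} | --c--▸ q1
  q1 = ((rec X. c.(X + 0 + (X + X) + a.c.X)\{c}) + 0 + ((rec X. c.(X + 0 + (X + X) + a.c.X)\{c}) + (rec X. c.(X + 0 + (X + X) + a.c.X)\{c})) + a.c.(rec X. c.(X + 0 + (X + X) + a.c.X)\{c}))\{c} | --a--▸ q2
  q2 = (c.(rec X. c.(X + 0 + (X + X) + a.c.X)\{c}))\{c} | ∅
Coarsest stable partition (strong bisimilarity classes):
  B0 = {p0}
  B1 = {p1}
  B2 = {p2, q2}
  B3 = {q0}
  B4 = {q1}
p0 ∈ B0, q0 ∈ B3 → different blocks

P ≁ Q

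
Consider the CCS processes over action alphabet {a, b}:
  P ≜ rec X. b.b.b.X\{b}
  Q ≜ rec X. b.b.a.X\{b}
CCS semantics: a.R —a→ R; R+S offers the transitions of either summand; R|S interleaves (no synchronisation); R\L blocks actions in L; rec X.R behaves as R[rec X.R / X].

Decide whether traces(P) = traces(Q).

Reachable graph of P (4 states):
  m0 = rec X. b.b.b.X\{b} has moves —b→ m1
  m1 = b.b.(rec X. b.b.b.X\{b})\{b} has moves —b→ m2
  m2 = b.(rec X. b.b.b.X\{b})\{b} has moves —b→ m3
  m3 = (rec X. b.b.b.X\{b})\{b} has moves (no moves)
Reachable graph of Q (4 states):
  n0 = rec X. b.b.a.X\{b} has moves —b→ n1
  n1 = b.a.(rec X. b.b.a.X\{b})\{b} has moves —b→ n2
  n2 = a.(rec X. b.b.a.X\{b})\{b} has moves —a→ n3
  n3 = (rec X. b.b.a.X\{b})\{b} has moves (no moves)
Trace ⟨bbb⟩ through P, begin at {m0}:
  [1] b ⇒ {m1}
  [2] b ⇒ {m2}
  [3] b ⇒ {m3}
  — P admits the full trace.
Trace ⟨bbb⟩ through Q, begin at {n0}:
  [1] b ⇒ {n1}
  [2] b ⇒ {n2}
  [3] b ⇒ ∅  — Q cannot continue

traces(P) ≠ traces(Q) — witness ⟨bbb⟩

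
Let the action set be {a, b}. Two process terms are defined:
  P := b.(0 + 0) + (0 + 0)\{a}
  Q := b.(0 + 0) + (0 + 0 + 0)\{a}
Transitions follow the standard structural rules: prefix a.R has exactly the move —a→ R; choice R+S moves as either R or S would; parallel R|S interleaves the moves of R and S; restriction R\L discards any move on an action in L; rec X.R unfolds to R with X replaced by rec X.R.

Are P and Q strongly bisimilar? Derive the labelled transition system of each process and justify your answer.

P ~ Q

Reachable graph of P (2 states):
  m0 = b.(0 + 0) + (0 + 0)\{a} → ··b··> m1
  m1 = 0 + 0 → (no moves)
Reachable graph of Q (2 states):
  n0 = b.(0 + 0) + (0 + 0 + 0)\{a} → ··b··> n1
  n1 = 0 + 0 → (no moves)
Bisimilarity quotient blocks:
  B0 = {m0, n0}
  B1 = {m1, n1}
m0 ∈ B0, n0 ∈ B0 → same block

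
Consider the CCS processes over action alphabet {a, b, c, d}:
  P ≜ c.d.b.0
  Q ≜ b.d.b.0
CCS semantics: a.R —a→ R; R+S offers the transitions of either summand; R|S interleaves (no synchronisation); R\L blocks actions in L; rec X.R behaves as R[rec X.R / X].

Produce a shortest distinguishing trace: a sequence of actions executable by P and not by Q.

c

P's transition system — 4 states:
  p0 = c.d.b.0 | --c--▸ p1
  p1 = d.b.0 | --d--▸ p2
  p2 = b.0 | --b--▸ p3
  p3 = 0 | stopped
Q's transition system — 4 states:
  q0 = b.d.b.0 | --b--▸ q1
  q1 = d.b.0 | --d--▸ q2
  q2 = b.0 | --b--▸ q3
  q3 = 0 | stopped
Trace ⟨c⟩ through P, begin at {p0}:
  step 1 (c): {p1}
  ✓ P
Trace ⟨c⟩ through Q, begin at {q0}:
  step 1 (c): no successor for Q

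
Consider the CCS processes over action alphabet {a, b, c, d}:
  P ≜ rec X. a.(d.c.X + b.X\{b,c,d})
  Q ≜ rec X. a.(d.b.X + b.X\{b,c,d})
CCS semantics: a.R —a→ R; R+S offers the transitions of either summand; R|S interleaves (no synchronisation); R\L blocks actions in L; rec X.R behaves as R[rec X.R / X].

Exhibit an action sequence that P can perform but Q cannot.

Reachable graph of P (5 states):
  m0 = rec X. a.(d.c.X + b.X\{b,c,d}) → =a=> m1
  m1 = d.c.(rec X. a.(d.c.X + b.X\{b,c,d})) + b.(rec X. a.(d.c.X + b.X\{b,c,d}))\{b,c,d} → =b=> m2, =d=> m3
  m2 = (rec X. a.(d.c.X + b.X\{b,c,d}))\{b,c,d} → =a=> m4
  m3 = c.(rec X. a.(d.c.X + b.X\{b,c,d})) → =c=> m0
  m4 = (d.c.(rec X. a.(d.c.X + b.X\{b,c,d})) + b.(rec X. a.(d.c.X + b.X\{b,c,d}))\{b,c,d})\{b,c,d} → ∅
Reachable graph of Q (5 states):
  n0 = rec X. a.(d.b.X + b.X\{b,c,d}) → =a=> n1
  n1 = d.b.(rec X. a.(d.b.X + b.X\{b,c,d})) + b.(rec X. a.(d.b.X + b.X\{b,c,d}))\{b,c,d} → =b=> n2, =d=> n3
  n2 = (rec X. a.(d.b.X + b.X\{b,c,d}))\{b,c,d} → =a=> n4
  n3 = b.(rec X. a.(d.b.X + b.X\{b,c,d})) → =b=> n0
  n4 = (d.b.(rec X. a.(d.b.X + b.X\{b,c,d})) + b.(rec X. a.(d.b.X + b.X\{b,c,d}))\{b,c,d})\{b,c,d} → ∅
Run σ = ⟨adc⟩ on P: start {m0}
  step 1 (a): {m1}
  step 2 (d): {m3}
  step 3 (c): {m0}
  — P admits the full trace.
Run σ = ⟨adc⟩ on Q: start {n0}
  step 1 (a): {n1}
  step 2 (d): {n3}
  step 3 (c): ∅  — Q cannot continue

adc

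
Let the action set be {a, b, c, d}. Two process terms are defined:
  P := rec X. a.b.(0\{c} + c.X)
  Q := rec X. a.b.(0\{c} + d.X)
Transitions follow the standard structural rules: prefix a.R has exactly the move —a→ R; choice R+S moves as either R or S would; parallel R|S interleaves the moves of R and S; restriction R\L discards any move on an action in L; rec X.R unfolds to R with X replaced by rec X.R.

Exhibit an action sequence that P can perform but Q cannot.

Reachable graph of P (3 states):
  s0 = rec X. a.b.(0\{c} + c.X) has moves —a→ s1
  s1 = b.(0\{c} + c.(rec X. a.b.(0\{c} + c.X))) has moves —b→ s2
  s2 = 0\{c} + c.(rec X. a.b.(0\{c} + c.X)) has moves —c→ s0
Reachable graph of Q (3 states):
  t0 = rec X. a.b.(0\{c} + d.X) has moves —a→ t1
  t1 = b.(0\{c} + d.(rec X. a.b.(0\{c} + d.X))) has moves —b→ t2
  t2 = 0\{c} + d.(rec X. a.b.(0\{c} + d.X)) has moves —d→ t0
Trace ⟨abc⟩ through P, begin at {s0}:
  [1] a ⇒ {s1}
  [2] b ⇒ {s2}
  [3] c ⇒ {s0}
  P completes σ.
Trace ⟨abc⟩ through Q, begin at {t0}:
  [1] a ⇒ {t1}
  [2] b ⇒ {t2}
  [3] c ⇒ no successor for Q

abc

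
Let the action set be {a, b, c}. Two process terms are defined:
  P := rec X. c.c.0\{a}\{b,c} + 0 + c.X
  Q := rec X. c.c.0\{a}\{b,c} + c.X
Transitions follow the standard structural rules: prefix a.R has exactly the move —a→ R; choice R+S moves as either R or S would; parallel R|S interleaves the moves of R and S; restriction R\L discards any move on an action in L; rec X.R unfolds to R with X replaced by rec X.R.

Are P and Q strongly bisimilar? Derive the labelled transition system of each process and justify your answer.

bisimilar

LTS(P): 3 reachable states
  u0 = rec X. c.c.0\{a}\{b,c} + 0 + c.X :: ··c··> u0, ··c··> u1
  u1 = c.0\{a}\{b,c} :: ··c··> u2
  u2 = 0\{a}\{b,c} :: (no moves)
LTS(Q): 3 reachable states
  v0 = rec X. c.c.0\{a}\{b,c} + c.X :: ··c··> v0, ··c··> v1
  v1 = c.0\{a}\{b,c} :: ··c··> v2
  v2 = 0\{a}\{b,c} :: (no moves)
Coarsest stable partition (strong bisimilarity classes):
  B0 = {u0, v0}
  B1 = {u1, v1}
  B2 = {u2, v2}
u0 ∈ B0, v0 ∈ B0 → same block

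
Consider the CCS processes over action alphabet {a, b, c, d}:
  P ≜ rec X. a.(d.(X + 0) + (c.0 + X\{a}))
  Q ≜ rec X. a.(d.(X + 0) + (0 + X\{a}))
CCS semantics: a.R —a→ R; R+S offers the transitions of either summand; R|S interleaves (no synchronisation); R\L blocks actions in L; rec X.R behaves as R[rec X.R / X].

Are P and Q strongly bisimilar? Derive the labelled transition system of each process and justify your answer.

Reachable graph of P (4 states):
  p0 = rec X. a.(d.(X + 0) + (c.0 + X\{a})) has moves ··a··> p1
  p1 = d.((rec X. a.(d.(X + 0) + (c.0 + X\{a}))) + 0) + (c.0 + (rec X. a.(d.(X + 0) + (c.0 + X\{a})))\{a}) has moves ··c··> p2, ··d··> p3
  p2 = 0 has moves deadlocked
  p3 = (rec X. a.(d.(X + 0) + (c.0 + X\{a}))) + 0 has moves ··a··> p1
Reachable graph of Q (3 states):
  q0 = rec X. a.(d.(X + 0) + (0 + X\{a})) has moves ··a··> q1
  q1 = d.((rec X. a.(d.(X + 0) + (0 + X\{a}))) + 0) + (0 + (rec X. a.(d.(X + 0) + (0 + X\{a})))\{a}) has moves ··d··> q2
  q2 = (rec X. a.(d.(X + 0) + (0 + X\{a}))) + 0 has moves ··a··> q1
Bisimilarity quotient blocks:
  B0 = {p0, p3}
  B1 = {p1}
  B2 = {p2}
  B3 = {q0, q2}
  B4 = {q1}
p0 ∈ B0, q0 ∈ B3 → different blocks

P ≁ Q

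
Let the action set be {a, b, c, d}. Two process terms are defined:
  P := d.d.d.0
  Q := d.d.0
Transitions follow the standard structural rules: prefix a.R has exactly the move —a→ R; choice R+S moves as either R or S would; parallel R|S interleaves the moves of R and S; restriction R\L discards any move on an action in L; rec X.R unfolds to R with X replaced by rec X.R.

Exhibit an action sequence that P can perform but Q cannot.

LTS(P): 4 reachable states
  p0 = d.d.d.0 → --d--▸ p1
  p1 = d.d.0 → --d--▸ p2
  p2 = d.0 → --d--▸ p3
  p3 = 0 → ·
LTS(Q): 3 reachable states
  q0 = d.d.0 → --d--▸ q1
  q1 = d.0 → --d--▸ q2
  q2 = 0 → ·
Executing ddd from P (initial set {p0}):
  after d @ step 1: {p1}
  after d @ step 2: {p2}
  after d @ step 3: {p3}
  ✓ P
Executing ddd from Q (initial set {q0}):
  after d @ step 1: {q1}
  after d @ step 2: {q2}
  after d @ step 3: no successor for Q

ddd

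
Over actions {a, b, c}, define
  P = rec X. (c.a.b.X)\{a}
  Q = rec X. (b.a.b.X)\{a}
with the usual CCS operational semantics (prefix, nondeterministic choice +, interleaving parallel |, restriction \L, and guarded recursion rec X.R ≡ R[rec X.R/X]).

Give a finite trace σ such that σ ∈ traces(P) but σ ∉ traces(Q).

c

P's transition system — 2 states:
  s0 = rec X. (c.a.b.X)\{a} → --c--▸ s1
  s1 = (a.b.(rec X. (c.a.b.X)\{a}))\{a} → ·
Q's transition system — 2 states:
  t0 = rec X. (b.a.b.X)\{a} → --b--▸ t1
  t1 = (a.b.(rec X. (b.a.b.X)\{a}))\{a} → ·
Executing c from P (initial set {s0}):
  step 1 (c): {s1}
  P completes σ.
Executing c from Q (initial set {t0}):
  step 1 (c): ∅ (Q stuck)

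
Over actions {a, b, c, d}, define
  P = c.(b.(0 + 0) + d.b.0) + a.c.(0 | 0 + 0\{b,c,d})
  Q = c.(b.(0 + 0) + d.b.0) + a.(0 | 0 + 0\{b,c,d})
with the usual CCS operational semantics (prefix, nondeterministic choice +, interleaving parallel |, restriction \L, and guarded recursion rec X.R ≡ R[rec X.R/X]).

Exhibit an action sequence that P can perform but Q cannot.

ac

P's transition system — 7 states:
  s0 = c.(b.(0 + 0) + d.b.0) + a.c.(0 | 0 + 0\{b,c,d}) has moves -a-> s1, -c-> s2
  s1 = c.(0 | 0 + 0\{b,c,d}) has moves -c-> s3
  s2 = b.(0 + 0) + d.b.0 has moves -b-> s4, -d-> s5
  s3 = 0 | 0 + 0\{b,c,d} has moves ∅
  s4 = 0 + 0 has moves ∅
  s5 = b.0 has moves -b-> s6
  s6 = 0 has moves ∅
Q's transition system — 6 states:
  t0 = c.(b.(0 + 0) + d.b.0) + a.(0 | 0 + 0\{b,c,d}) has moves -a-> t1, -c-> t2
  t1 = 0 | 0 + 0\{b,c,d} has moves ∅
  t2 = b.(0 + 0) + d.b.0 has moves -b-> t3, -d-> t4
  t3 = 0 + 0 has moves ∅
  t4 = b.0 has moves -b-> t5
  t5 = 0 has moves ∅
Executing ac from P (initial set {s0}):
  step 1 (a): {s1}
  step 2 (c): {s3}
  ✓ P
Executing ac from Q (initial set {t0}):
  step 1 (a): {t1}
  step 2 (c): ∅ (Q stuck)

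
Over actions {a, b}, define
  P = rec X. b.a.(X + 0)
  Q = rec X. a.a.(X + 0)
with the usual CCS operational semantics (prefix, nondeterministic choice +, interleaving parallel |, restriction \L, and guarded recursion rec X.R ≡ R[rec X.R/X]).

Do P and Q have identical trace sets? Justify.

trace-distinct — witness ⟨b⟩

LTS(P): 3 reachable states
  m0 = rec X. b.a.(X + 0) ⊢ ··b··> m1
  m1 = a.((rec X. b.a.(X + 0)) + 0) ⊢ ··a··> m2
  m2 = (rec X. b.a.(X + 0)) + 0 ⊢ ··b··> m1
LTS(Q): 3 reachable states
  n0 = rec X. a.a.(X + 0) ⊢ ··a··> n1
  n1 = a.((rec X. a.a.(X + 0)) + 0) ⊢ ··a··> n2
  n2 = (rec X. a.a.(X + 0)) + 0 ⊢ ··a··> n1
Trace ⟨b⟩ through P, begin at {m0}:
  after b @ step 1: {m1}
  ✓ P
Trace ⟨b⟩ through Q, begin at {n0}:
  after b @ step 1: ∅ (Q stuck)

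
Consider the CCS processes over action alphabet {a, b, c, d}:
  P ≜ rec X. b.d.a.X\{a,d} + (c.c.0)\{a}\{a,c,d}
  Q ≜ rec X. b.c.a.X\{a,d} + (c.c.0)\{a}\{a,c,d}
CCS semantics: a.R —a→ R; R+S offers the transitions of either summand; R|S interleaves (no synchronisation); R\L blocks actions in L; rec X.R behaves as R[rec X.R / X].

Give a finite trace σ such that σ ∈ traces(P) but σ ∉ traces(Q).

P's transition system — 5 states:
  m0 = rec X. b.d.a.X\{a,d} + (c.c.0)\{a}\{a,c,d} ⊢ —b→ m1
  m1 = d.a.(rec X. b.d.a.X\{a,d} + (c.c.0)\{a}\{a,c,d})\{a,d} ⊢ —d→ m2
  m2 = a.(rec X. b.d.a.X\{a,d} + (c.c.0)\{a}\{a,c,d})\{a,d} ⊢ —a→ m3
  m3 = (rec X. b.d.a.X\{a,d} + (c.c.0)\{a}\{a,c,d})\{a,d} ⊢ —b→ m4
  m4 = (d.a.(rec X. b.d.a.X\{a,d} + (c.c.0)\{a}\{a,c,d})\{a,d})\{a,d} ⊢ deadlocked
Q's transition system — 6 states:
  n0 = rec X. b.c.a.X\{a,d} + (c.c.0)\{a}\{a,c,d} ⊢ —b→ n1
  n1 = c.a.(rec X. b.c.a.X\{a,d} + (c.c.0)\{a}\{a,c,d})\{a,d} ⊢ —c→ n2
  n2 = a.(rec X. b.c.a.X\{a,d} + (c.c.0)\{a}\{a,c,d})\{a,d} ⊢ —a→ n3
  n3 = (rec X. b.c.a.X\{a,d} + (c.c.0)\{a}\{a,c,d})\{a,d} ⊢ —b→ n4
  n4 = (c.a.(rec X. b.c.a.X\{a,d} + (c.c.0)\{a}\{a,c,d})\{a,d})\{a,d} ⊢ —c→ n5
  n5 = (a.(rec X. b.c.a.X\{a,d} + (c.c.0)\{a}\{a,c,d})\{a,d})\{a,d} ⊢ deadlocked
Run σ = ⟨bd⟩ on P: start {m0}
  after b @ step 1: {m1}
  after d @ step 2: {m2}
  — P admits the full trace.
Run σ = ⟨bd⟩ on Q: start {n0}
  after b @ step 1: {n1}
  after d @ step 2: no successor for Q

bd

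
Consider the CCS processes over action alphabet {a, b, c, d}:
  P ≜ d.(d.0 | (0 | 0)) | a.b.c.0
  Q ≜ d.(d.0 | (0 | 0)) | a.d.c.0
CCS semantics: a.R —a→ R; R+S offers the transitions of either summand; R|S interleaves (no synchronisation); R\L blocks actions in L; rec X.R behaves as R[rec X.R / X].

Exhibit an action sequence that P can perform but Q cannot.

Reachable graph of P (12 states):
  m0 = d.(d.0 | (0 | 0)) | a.b.c.0 ⊢ --a--▸ m1, --d--▸ m2
  m1 = d.(d.0 | (0 | 0)) | b.c.0 ⊢ --b--▸ m3, --d--▸ m4
  m2 = d.0 | (0 | 0) | a.b.c.0 ⊢ --a--▸ m4, --d--▸ m5
  m3 = d.(d.0 | (0 | 0)) | c.0 ⊢ --c--▸ m6, --d--▸ m7
  m4 = d.0 | (0 | 0) | b.c.0 ⊢ --b--▸ m7, --d--▸ m8
  m5 = 0 | (0 | 0) | a.b.c.0 ⊢ --a--▸ m8
  m6 = d.(d.0 | (0 | 0)) | 0 ⊢ --d--▸ m9
  m7 = d.0 | (0 | 0) | c.0 ⊢ --c--▸ m9, --d--▸ m10
  m8 = 0 | (0 | 0) | b.c.0 ⊢ --b--▸ m10
  m9 = d.0 | (0 | 0) | 0 ⊢ --d--▸ m11
  m10 = 0 | (0 | 0) | c.0 ⊢ --c--▸ m11
  m11 = 0 | (0 | 0) | 0 ⊢ ∅
Reachable graph of Q (12 states):
  n0 = d.(d.0 | (0 | 0)) | a.d.c.0 ⊢ --a--▸ n1, --d--▸ n2
  n1 = d.(d.0 | (0 | 0)) | d.c.0 ⊢ --d--▸ n3, --d--▸ n4
  n2 = d.0 | (0 | 0) | a.d.c.0 ⊢ --a--▸ n4, --d--▸ n5
  n3 = d.(d.0 | (0 | 0)) | c.0 ⊢ --c--▸ n6, --d--▸ n7
  n4 = d.0 | (0 | 0) | d.c.0 ⊢ --d--▸ n7, --d--▸ n8
  n5 = 0 | (0 | 0) | a.d.c.0 ⊢ --a--▸ n8
  n6 = d.(d.0 | (0 | 0)) | 0 ⊢ --d--▸ n9
  n7 = d.0 | (0 | 0) | c.0 ⊢ --c--▸ n9, --d--▸ n10
  n8 = 0 | (0 | 0) | d.c.0 ⊢ --d--▸ n10
  n9 = d.0 | (0 | 0) | 0 ⊢ --d--▸ n11
  n10 = 0 | (0 | 0) | c.0 ⊢ --c--▸ n11
  n11 = 0 | (0 | 0) | 0 ⊢ ∅
Trace ⟨ab⟩ through P, begin at {m0}:
  step 1 (a): {m1}
  step 2 (b): {m3}
  ✓ P
Trace ⟨ab⟩ through Q, begin at {n0}:
  step 1 (a): {n1}
  step 2 (b): ∅  — Q cannot continue

ab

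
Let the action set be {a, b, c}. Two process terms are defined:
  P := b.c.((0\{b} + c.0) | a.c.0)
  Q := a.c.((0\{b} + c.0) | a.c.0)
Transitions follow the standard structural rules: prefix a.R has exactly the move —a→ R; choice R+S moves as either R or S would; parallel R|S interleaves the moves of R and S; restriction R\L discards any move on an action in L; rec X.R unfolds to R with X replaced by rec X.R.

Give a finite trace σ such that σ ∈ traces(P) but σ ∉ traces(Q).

b

P's transition system — 8 states:
  m0 = b.c.((0\{b} + c.0) | a.c.0) | --b--▸ m1
  m1 = c.((0\{b} + c.0) | a.c.0) | --c--▸ m2
  m2 = (0\{b} + c.0) | a.c.0 | --a--▸ m3, --c--▸ m4
  m3 = (0\{b} + c.0) | c.0 | --c--▸ m5, --c--▸ m6
  m4 = 0 | a.c.0 | --a--▸ m6
  m5 = (0\{b} + c.0) | 0 | --c--▸ m7
  m6 = 0 | c.0 | --c--▸ m7
  m7 = 0 | 0 | ·
Q's transition system — 8 states:
  n0 = a.c.((0\{b} + c.0) | a.c.0) | --a--▸ n1
  n1 = c.((0\{b} + c.0) | a.c.0) | --c--▸ n2
  n2 = (0\{b} + c.0) | a.c.0 | --a--▸ n3, --c--▸ n4
  n3 = (0\{b} + c.0) | c.0 | --c--▸ n5, --c--▸ n6
  n4 = 0 | a.c.0 | --a--▸ n6
  n5 = (0\{b} + c.0) | 0 | --c--▸ n7
  n6 = 0 | c.0 | --c--▸ n7
  n7 = 0 | 0 | ·
Run σ = ⟨b⟩ on P: start {m0}
  step 1 (b): {m1}
  P completes σ.
Run σ = ⟨b⟩ on Q: start {n0}
  step 1 (b): ∅  — Q cannot continue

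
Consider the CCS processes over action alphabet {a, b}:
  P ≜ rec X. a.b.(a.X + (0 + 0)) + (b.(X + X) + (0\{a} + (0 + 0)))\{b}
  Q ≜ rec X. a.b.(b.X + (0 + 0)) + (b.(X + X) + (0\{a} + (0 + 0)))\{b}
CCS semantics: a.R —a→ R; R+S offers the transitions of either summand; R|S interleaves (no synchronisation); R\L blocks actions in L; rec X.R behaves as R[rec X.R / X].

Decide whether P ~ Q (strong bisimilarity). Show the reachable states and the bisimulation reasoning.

NO

Reachable graph of P (3 states):
  p0 = rec X. a.b.(a.X + (0 + 0)) + (b.(X + X) + (0\{a} + (0 + 0)))\{b} ⊢ =a=> p1
  p1 = b.(a.(rec X. a.b.(a.X + (0 + 0)) + (b.(X + X) + (0\{a} + (0 + 0)))\{b}) + (0 + 0)) ⊢ =b=> p2
  p2 = a.(rec X. a.b.(a.X + (0 + 0)) + (b.(X + X) + (0\{a} + (0 + 0)))\{b}) + (0 + 0) ⊢ =a=> p0
Reachable graph of Q (3 states):
  q0 = rec X. a.b.(b.X + (0 + 0)) + (b.(X + X) + (0\{a} + (0 + 0)))\{b} ⊢ =a=> q1
  q1 = b.(b.(rec X. a.b.(b.X + (0 + 0)) + (b.(X + X) + (0\{a} + (0 + 0)))\{b}) + (0 + 0)) ⊢ =b=> q2
  q2 = b.(rec X. a.b.(b.X + (0 + 0)) + (b.(X + X) + (0\{a} + (0 + 0)))\{b}) + (0 + 0) ⊢ =b=> q0
Coarsest stable partition (strong bisimilarity classes):
  B0 = {p0}
  B1 = {p1}
  B2 = {p2}
  B3 = {q0}
  B4 = {q1}
  B5 = {q2}
p0 ∈ B0, q0 ∈ B3 → different blocks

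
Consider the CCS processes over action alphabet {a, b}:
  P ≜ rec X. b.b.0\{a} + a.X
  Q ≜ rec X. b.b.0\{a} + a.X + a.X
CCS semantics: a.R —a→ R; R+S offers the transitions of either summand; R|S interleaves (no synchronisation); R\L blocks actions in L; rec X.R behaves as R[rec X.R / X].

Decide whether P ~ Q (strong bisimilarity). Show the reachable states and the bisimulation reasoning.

P's transition system — 3 states:
  u0 = rec X. b.b.0\{a} + a.X | --a--▸ u0, --b--▸ u1
  u1 = b.0\{a} | --b--▸ u2
  u2 = 0\{a} | stopped
Q's transition system — 3 states:
  v0 = rec X. b.b.0\{a} + a.X + a.X | --a--▸ v0, --b--▸ v1
  v1 = b.0\{a} | --b--▸ v2
  v2 = 0\{a} | stopped
Bisimilarity quotient blocks:
  B0 = {u0, v0}
  B1 = {u1, v1}
  B2 = {u2, v2}
u0 ∈ B0, v0 ∈ B0 → same block

bisimilar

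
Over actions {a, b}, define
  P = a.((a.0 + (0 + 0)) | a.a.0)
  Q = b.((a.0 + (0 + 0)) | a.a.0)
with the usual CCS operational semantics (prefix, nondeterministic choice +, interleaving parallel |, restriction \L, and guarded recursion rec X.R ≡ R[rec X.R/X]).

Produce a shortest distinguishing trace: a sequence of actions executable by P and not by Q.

a

P's transition system — 7 states:
  m0 = a.((a.0 + (0 + 0)) | a.a.0) ⊢ --a--▸ m1
  m1 = (a.0 + (0 + 0)) | a.a.0 ⊢ --a--▸ m2, --a--▸ m3
  m2 = (a.0 + (0 + 0)) | a.0 ⊢ --a--▸ m4, --a--▸ m5
  m3 = 0 | a.a.0 ⊢ --a--▸ m5
  m4 = (a.0 + (0 + 0)) | 0 ⊢ --a--▸ m6
  m5 = 0 | a.0 ⊢ --a--▸ m6
  m6 = 0 | 0 ⊢ ·
Q's transition system — 7 states:
  n0 = b.((a.0 + (0 + 0)) | a.a.0) ⊢ --b--▸ n1
  n1 = (a.0 + (0 + 0)) | a.a.0 ⊢ --a--▸ n2, --a--▸ n3
  n2 = (a.0 + (0 + 0)) | a.0 ⊢ --a--▸ n4, --a--▸ n5
  n3 = 0 | a.a.0 ⊢ --a--▸ n5
  n4 = (a.0 + (0 + 0)) | 0 ⊢ --a--▸ n6
  n5 = 0 | a.0 ⊢ --a--▸ n6
  n6 = 0 | 0 ⊢ ·
Trace ⟨a⟩ through P, begin at {m0}:
  [1] a ⇒ {m1}
  P completes σ.
Trace ⟨a⟩ through Q, begin at {n0}:
  [1] a ⇒ no successor for Q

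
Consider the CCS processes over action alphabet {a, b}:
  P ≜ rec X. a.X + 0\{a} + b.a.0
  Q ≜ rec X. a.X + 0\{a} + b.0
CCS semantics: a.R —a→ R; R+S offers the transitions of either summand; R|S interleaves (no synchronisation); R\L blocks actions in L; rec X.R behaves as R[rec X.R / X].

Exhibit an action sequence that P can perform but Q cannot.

ba

P's transition system — 3 states:
  s0 = rec X. a.X + 0\{a} + b.a.0 → —a→ s0, —b→ s1
  s1 = a.0 → —a→ s2
  s2 = 0 → deadlocked
Q's transition system — 2 states:
  t0 = rec X. a.X + 0\{a} + b.0 → —a→ t0, —b→ t1
  t1 = 0 → deadlocked
Trace ⟨ba⟩ through P, begin at {s0}:
  step 1 (b): {s1}
  step 2 (a): {s2}
  ✓ P
Trace ⟨ba⟩ through Q, begin at {t0}:
  step 1 (b): {t1}
  step 2 (a): ∅ (Q stuck)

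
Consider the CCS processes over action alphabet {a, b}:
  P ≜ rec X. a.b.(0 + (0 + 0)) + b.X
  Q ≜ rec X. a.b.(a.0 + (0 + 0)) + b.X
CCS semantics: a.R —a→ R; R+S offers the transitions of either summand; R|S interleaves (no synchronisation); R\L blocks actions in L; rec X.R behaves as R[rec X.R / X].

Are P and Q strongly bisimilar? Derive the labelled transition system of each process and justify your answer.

P ≁ Q

LTS(P): 3 reachable states
  m0 = rec X. a.b.(0 + (0 + 0)) + b.X has moves --a--▸ m1, --b--▸ m0
  m1 = b.(0 + (0 + 0)) has moves --b--▸ m2
  m2 = 0 + (0 + 0) has moves stopped
LTS(Q): 4 reachable states
  n0 = rec X. a.b.(a.0 + (0 + 0)) + b.X has moves --a--▸ n1, --b--▸ n0
  n1 = b.(a.0 + (0 + 0)) has moves --b--▸ n2
  n2 = a.0 + (0 + 0) has moves --a--▸ n3
  n3 = 0 has moves stopped
Partition-refinement fixed point:
  B0 = {m0}
  B1 = {m1}
  B2 = {m2, n3}
  B3 = {n0}
  B4 = {n1}
  B5 = {n2}
m0 ∈ B0, n0 ∈ B3 → different blocks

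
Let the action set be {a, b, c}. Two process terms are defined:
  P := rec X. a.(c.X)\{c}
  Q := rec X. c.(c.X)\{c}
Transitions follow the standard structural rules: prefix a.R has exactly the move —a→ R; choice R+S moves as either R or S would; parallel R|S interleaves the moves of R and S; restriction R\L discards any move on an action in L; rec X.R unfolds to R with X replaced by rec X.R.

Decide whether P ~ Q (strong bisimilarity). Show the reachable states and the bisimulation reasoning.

P's transition system — 2 states:
  u0 = rec X. a.(c.X)\{c} has moves ··a··> u1
  u1 = (c.(rec X. a.(c.X)\{c}))\{c} has moves ∅
Q's transition system — 2 states:
  v0 = rec X. c.(c.X)\{c} has moves ··c··> v1
  v1 = (c.(rec X. c.(c.X)\{c}))\{c} has moves ∅
Bisimilarity quotient blocks:
  B0 = {u0}
  B1 = {u1, v1}
  B2 = {v0}
u0 ∈ B0, v0 ∈ B2 → different blocks

NO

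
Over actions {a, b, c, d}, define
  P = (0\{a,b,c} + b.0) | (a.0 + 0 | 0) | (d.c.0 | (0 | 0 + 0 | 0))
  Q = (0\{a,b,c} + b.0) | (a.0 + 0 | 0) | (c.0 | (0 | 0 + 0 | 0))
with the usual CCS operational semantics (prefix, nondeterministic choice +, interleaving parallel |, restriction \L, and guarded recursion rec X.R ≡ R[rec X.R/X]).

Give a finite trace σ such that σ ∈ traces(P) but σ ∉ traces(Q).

P's transition system — 12 states:
  p0 = (0\{a,b,c} + b.0) | (a.0 + 0 | 0) | (d.c.0 | (0 | 0 + 0 | 0)) ⊢ —a→ p1, —b→ p2, —d→ p3
  p1 = (0\{a,b,c} + b.0) | 0 | (d.c.0 | (0 | 0 + 0 | 0)) ⊢ —b→ p4, —d→ p5
  p2 = 0 | (a.0 + 0 | 0) | (d.c.0 | (0 | 0 + 0 | 0)) ⊢ —a→ p4, —d→ p6
  p3 = (0\{a,b,c} + b.0) | (a.0 + 0 | 0) | (c.0 | (0 | 0 + 0 | 0)) ⊢ —a→ p5, —b→ p6, —c→ p7
  p4 = 0 | 0 | (d.c.0 | (0 | 0 + 0 | 0)) ⊢ —d→ p8
  p5 = (0\{a,b,c} + b.0) | 0 | (c.0 | (0 | 0 + 0 | 0)) ⊢ —b→ p8, —c→ p9
  p6 = 0 | (a.0 + 0 | 0) | (c.0 | (0 | 0 + 0 | 0)) ⊢ —a→ p8, —c→ p10
  p7 = (0\{a,b,c} + b.0) | (a.0 + 0 | 0) | (0 | (0 | 0 + 0 | 0)) ⊢ —a→ p9, —b→ p10
  p8 = 0 | 0 | (c.0 | (0 | 0 + 0 | 0)) ⊢ —c→ p11
  p9 = (0\{a,b,c} + b.0) | 0 | (0 | (0 | 0 + 0 | 0)) ⊢ —b→ p11
  p10 = 0 | (a.0 + 0 | 0) | (0 | (0 | 0 + 0 | 0)) ⊢ —a→ p11
  p11 = 0 | 0 | (0 | (0 | 0 + 0 | 0)) ⊢ ·
Q's transition system — 8 states:
  q0 = (0\{a,b,c} + b.0) | (a.0 + 0 | 0) | (c.0 | (0 | 0 + 0 | 0)) ⊢ —a→ q1, —b→ q2, —c→ q3
  q1 = (0\{a,b,c} + b.0) | 0 | (c.0 | (0 | 0 + 0 | 0)) ⊢ —b→ q4, —c→ q5
  q2 = 0 | (a.0 + 0 | 0) | (c.0 | (0 | 0 + 0 | 0)) ⊢ —a→ q4, —c→ q6
  q3 = (0\{a,b,c} + b.0) | (a.0 + 0 | 0) | (0 | (0 | 0 + 0 | 0)) ⊢ —a→ q5, —b→ q6
  q4 = 0 | 0 | (c.0 | (0 | 0 + 0 | 0)) ⊢ —c→ q7
  q5 = (0\{a,b,c} + b.0) | 0 | (0 | (0 | 0 + 0 | 0)) ⊢ —b→ q7
  q6 = 0 | (a.0 + 0 | 0) | (0 | (0 | 0 + 0 | 0)) ⊢ —a→ q7
  q7 = 0 | 0 | (0 | (0 | 0 + 0 | 0)) ⊢ ·
Executing d from P (initial set {p0}):
  after d @ step 1: {p3}
  P completes σ.
Executing d from Q (initial set {q0}):
  after d @ step 1: ∅  — Q cannot continue

d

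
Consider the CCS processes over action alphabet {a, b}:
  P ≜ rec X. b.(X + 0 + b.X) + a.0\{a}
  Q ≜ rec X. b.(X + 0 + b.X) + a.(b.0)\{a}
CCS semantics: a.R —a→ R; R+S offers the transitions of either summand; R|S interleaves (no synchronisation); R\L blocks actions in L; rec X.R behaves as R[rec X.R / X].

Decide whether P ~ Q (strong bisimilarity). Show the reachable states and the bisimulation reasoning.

NO

P's transition system — 3 states:
  u0 = rec X. b.(X + 0 + b.X) + a.0\{a} ⊢ --a--▸ u1, --b--▸ u2
  u1 = 0\{a} ⊢ stopped
  u2 = (rec X. b.(X + 0 + b.X) + a.0\{a}) + 0 + b.(rec X. b.(X + 0 + b.X) + a.0\{a}) ⊢ --a--▸ u1, --b--▸ u0, --b--▸ u2
Q's transition system — 4 states:
  v0 = rec X. b.(X + 0 + b.X) + a.(b.0)\{a} ⊢ --a--▸ v1, --b--▸ v2
  v1 = (b.0)\{a} ⊢ --b--▸ v3
  v2 = (rec X. b.(X + 0 + b.X) + a.(b.0)\{a}) + 0 + b.(rec X. b.(X + 0 + b.X) + a.(b.0)\{a}) ⊢ --a--▸ v1, --b--▸ v0, --b--▸ v2
  v3 = 0\{a} ⊢ stopped
Bisimilarity quotient blocks:
  B0 = {u0, u2}
  B1 = {u1, v3}
  B2 = {v0, v2}
  B3 = {v1}
u0 ∈ B0, v0 ∈ B2 → different blocks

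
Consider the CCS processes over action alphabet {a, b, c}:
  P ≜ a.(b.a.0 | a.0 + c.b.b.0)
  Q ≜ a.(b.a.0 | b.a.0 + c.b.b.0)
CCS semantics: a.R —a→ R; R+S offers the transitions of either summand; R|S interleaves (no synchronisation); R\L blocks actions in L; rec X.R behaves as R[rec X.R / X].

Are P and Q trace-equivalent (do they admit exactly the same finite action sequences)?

traces(P) ≠ traces(Q) — witness ⟨aa⟩

LTS(P): 10 reachable states
  m0 = a.(b.a.0 | a.0 + c.b.b.0) → =a=> m1
  m1 = b.a.0 | a.0 + c.b.b.0 → =a=> m2, =b=> m3, =c=> m4
  m2 = b.a.0 | 0 → =b=> m5
  m3 = a.0 | a.0 → =a=> m5, =a=> m6
  m4 = b.b.0 → =b=> m7
  m5 = a.0 | 0 → =a=> m8
  m6 = 0 | a.0 → =a=> m8
  m7 = b.0 → =b=> m9
  m8 = 0 | 0 → stopped
  m9 = 0 → stopped
LTS(Q): 13 reachable states
  n0 = a.(b.a.0 | b.a.0 + c.b.b.0) → =a=> n1
  n1 = b.a.0 | b.a.0 + c.b.b.0 → =b=> n2, =b=> n3, =c=> n4
  n2 = a.0 | b.a.0 → =a=> n5, =b=> n6
  n3 = b.a.0 | a.0 → =a=> n7, =b=> n6
  n4 = b.b.0 → =b=> n8
  n5 = 0 | b.a.0 → =b=> n9
  n6 = a.0 | a.0 → =a=> n10, =a=> n9
  n7 = b.a.0 | 0 → =b=> n10
  n8 = b.0 → =b=> n11
  n9 = 0 | a.0 → =a=> n12
  n10 = a.0 | 0 → =a=> n12
  n11 = 0 → stopped
  n12 = 0 | 0 → stopped
Executing aa from P (initial set {m0}):
  step 1 (a): {m1}
  step 2 (a): {m2}
  P completes σ.
Executing aa from Q (initial set {n0}):
  step 1 (a): {n1}
  step 2 (a): no successor for Q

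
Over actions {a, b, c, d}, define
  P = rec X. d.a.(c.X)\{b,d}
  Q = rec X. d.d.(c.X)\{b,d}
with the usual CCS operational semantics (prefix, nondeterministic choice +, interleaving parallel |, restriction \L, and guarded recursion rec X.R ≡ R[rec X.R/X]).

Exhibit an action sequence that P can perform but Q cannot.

Reachable graph of P (4 states):
  s0 = rec X. d.a.(c.X)\{b,d} | --d--▸ s1
  s1 = a.(c.(rec X. d.a.(c.X)\{b,d}))\{b,d} | --a--▸ s2
  s2 = (c.(rec X. d.a.(c.X)\{b,d}))\{b,d} | --c--▸ s3
  s3 = (rec X. d.a.(c.X)\{b,d})\{b,d} | deadlocked
Reachable graph of Q (4 states):
  t0 = rec X. d.d.(c.X)\{b,d} | --d--▸ t1
  t1 = d.(c.(rec X. d.d.(c.X)\{b,d}))\{b,d} | --d--▸ t2
  t2 = (c.(rec X. d.d.(c.X)\{b,d}))\{b,d} | --c--▸ t3
  t3 = (rec X. d.d.(c.X)\{b,d})\{b,d} | deadlocked
Run σ = ⟨da⟩ on P: start {s0}
  step 1 (d): {s1}
  step 2 (a): {s2}
  — P admits the full trace.
Run σ = ⟨da⟩ on Q: start {t0}
  step 1 (d): {t1}
  step 2 (a): no successor for Q

da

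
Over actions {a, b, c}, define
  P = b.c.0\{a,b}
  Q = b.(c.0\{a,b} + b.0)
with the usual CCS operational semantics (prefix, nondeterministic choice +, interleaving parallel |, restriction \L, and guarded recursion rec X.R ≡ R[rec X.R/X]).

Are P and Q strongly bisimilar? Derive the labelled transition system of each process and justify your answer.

P ≁ Q

P's transition system — 3 states:
  u0 = b.c.0\{a,b} → -b-> u1
  u1 = c.0\{a,b} → -c-> u2
  u2 = 0\{a,b} → ∅
Q's transition system — 4 states:
  v0 = b.(c.0\{a,b} + b.0) → -b-> v1
  v1 = c.0\{a,b} + b.0 → -b-> v2, -c-> v3
  v2 = 0 → ∅
  v3 = 0\{a,b} → ∅
Bisimilarity quotient blocks:
  B0 = {u0}
  B1 = {u1}
  B2 = {u2, v2, v3}
  B3 = {v0}
  B4 = {v1}
u0 ∈ B0, v0 ∈ B3 → different blocks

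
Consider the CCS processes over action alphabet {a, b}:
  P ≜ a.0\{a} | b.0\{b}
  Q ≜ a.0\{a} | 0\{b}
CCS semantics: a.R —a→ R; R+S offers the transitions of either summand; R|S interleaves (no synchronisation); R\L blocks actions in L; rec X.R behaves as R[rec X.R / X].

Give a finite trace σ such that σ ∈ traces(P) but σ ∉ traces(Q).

b

LTS(P): 4 reachable states
  u0 = a.0\{a} | b.0\{b} | --a--▸ u1, --b--▸ u2
  u1 = 0\{a} | b.0\{b} | --b--▸ u3
  u2 = a.0\{a} | 0\{b} | --a--▸ u3
  u3 = 0\{a} | 0\{b} | deadlocked
LTS(Q): 2 reachable states
  v0 = a.0\{a} | 0\{b} | --a--▸ v1
  v1 = 0\{a} | 0\{b} | deadlocked
Trace ⟨b⟩ through P, begin at {u0}:
  [1] b ⇒ {u2}
  P completes σ.
Trace ⟨b⟩ through Q, begin at {v0}:
  [1] b ⇒ no successor for Q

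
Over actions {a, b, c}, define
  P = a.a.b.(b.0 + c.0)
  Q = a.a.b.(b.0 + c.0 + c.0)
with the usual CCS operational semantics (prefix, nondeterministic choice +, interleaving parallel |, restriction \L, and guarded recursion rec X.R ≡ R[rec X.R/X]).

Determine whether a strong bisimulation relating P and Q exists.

bisimilar

P's transition system — 5 states:
  u0 = a.a.b.(b.0 + c.0) ⊢ —a→ u1
  u1 = a.b.(b.0 + c.0) ⊢ —a→ u2
  u2 = b.(b.0 + c.0) ⊢ —b→ u3
  u3 = b.0 + c.0 ⊢ —b→ u4, —c→ u4
  u4 = 0 ⊢ ·
Q's transition system — 5 states:
  v0 = a.a.b.(b.0 + c.0 + c.0) ⊢ —a→ v1
  v1 = a.b.(b.0 + c.0 + c.0) ⊢ —a→ v2
  v2 = b.(b.0 + c.0 + c.0) ⊢ —b→ v3
  v3 = b.0 + c.0 + c.0 ⊢ —b→ v4, —c→ v4
  v4 = 0 ⊢ ·
Partition-refinement fixed point:
  B0 = {u0, v0}
  B1 = {u1, v1}
  B2 = {u2, v2}
  B3 = {u3, v3}
  B4 = {u4, v4}
u0 ∈ B0, v0 ∈ B0 → same block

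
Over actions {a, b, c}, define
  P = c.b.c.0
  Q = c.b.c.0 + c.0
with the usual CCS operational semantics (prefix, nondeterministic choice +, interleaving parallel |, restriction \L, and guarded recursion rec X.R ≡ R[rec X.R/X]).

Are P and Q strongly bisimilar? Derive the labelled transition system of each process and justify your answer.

NO

LTS(P): 4 reachable states
  s0 = c.b.c.0 ⊢ ··c··> s1
  s1 = b.c.0 ⊢ ··b··> s2
  s2 = c.0 ⊢ ··c··> s3
  s3 = 0 ⊢ ∅
LTS(Q): 4 reachable states
  t0 = c.b.c.0 + c.0 ⊢ ··c··> t1, ··c··> t2
  t1 = 0 ⊢ ∅
  t2 = b.c.0 ⊢ ··b··> t3
  t3 = c.0 ⊢ ··c··> t1
Coarsest stable partition (strong bisimilarity classes):
  B0 = {s0}
  B1 = {s1, t2}
  B2 = {s2, t3}
  B3 = {s3, t1}
  B4 = {t0}
s0 ∈ B0, t0 ∈ B4 → different blocks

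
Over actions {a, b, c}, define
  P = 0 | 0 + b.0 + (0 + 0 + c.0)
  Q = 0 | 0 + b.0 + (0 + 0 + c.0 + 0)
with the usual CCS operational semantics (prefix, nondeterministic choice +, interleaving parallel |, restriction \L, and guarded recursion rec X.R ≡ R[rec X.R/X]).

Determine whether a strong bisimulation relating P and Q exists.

YES

LTS(P): 2 reachable states
  p0 = 0 | 0 + b.0 + (0 + 0 + c.0) ⊢ -b-> p1, -c-> p1
  p1 = 0 ⊢ ·
LTS(Q): 2 reachable states
  q0 = 0 | 0 + b.0 + (0 + 0 + c.0 + 0) ⊢ -b-> q1, -c-> q1
  q1 = 0 ⊢ ·
Bisimilarity quotient blocks:
  B0 = {p0, q0}
  B1 = {p1, q1}
p0 ∈ B0, q0 ∈ B0 → same block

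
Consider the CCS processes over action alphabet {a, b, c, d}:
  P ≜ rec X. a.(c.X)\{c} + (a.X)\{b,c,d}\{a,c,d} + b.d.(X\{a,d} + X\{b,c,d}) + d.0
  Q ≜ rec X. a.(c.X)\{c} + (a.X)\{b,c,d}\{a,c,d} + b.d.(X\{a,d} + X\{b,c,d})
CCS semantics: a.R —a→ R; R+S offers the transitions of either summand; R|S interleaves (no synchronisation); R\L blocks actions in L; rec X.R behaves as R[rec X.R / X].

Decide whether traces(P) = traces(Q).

P's transition system — 7 states:
  p0 = rec X. a.(c.X)\{c} + (a.X)\{b,c,d}\{a,c,d} + b.d.(X\{a,d} + X\{b,c,d}) + d.0 | --a--▸ p1, --b--▸ p2, --d--▸ p3
  p1 = (c.(rec X. a.(c.X)\{c} + (a.X)\{b,c,d}\{a,c,d} + b.d.(X\{a,d} + X\{b,c,d}) + d.0))\{c} | deadlocked
  p2 = d.((rec X. a.(c.X)\{c} + (a.X)\{b,c,d}\{a,c,d} + b.d.(X\{a,d} + X\{b,c,d}) + d.0)\{a,d} + (rec X. a.(c.X)\{c} + (a.X)\{b,c,d}\{a,c,d} + b.d.(X\{a,d} + X\{b,c,d}) + d.0)\{b,c,d}) | --d--▸ p4
  p3 = 0 | deadlocked
  p4 = (rec X. a.(c.X)\{c} + (a.X)\{b,c,d}\{a,c,d} + b.d.(X\{a,d} + X\{b,c,d}) + d.0)\{a,d} + (rec X. a.(c.X)\{c} + (a.X)\{b,c,d}\{a,c,d} + b.d.(X\{a,d} + X\{b,c,d}) + d.0)\{b,c,d} | --a--▸ p5, --b--▸ p6
  p5 = (c.(rec X. a.(c.X)\{c} + (a.X)\{b,c,d}\{a,c,d} + b.d.(X\{a,d} + X\{b,c,d}) + d.0))\{c}\{b,c,d} | deadlocked
  p6 = (d.((rec X. a.(c.X)\{c} + (a.X)\{b,c,d}\{a,c,d} + b.d.(X\{a,d} + X\{b,c,d}) + d.0)\{a,d} + (rec X. a.(c.X)\{c} + (a.X)\{b,c,d}\{a,c,d} + b.d.(X\{a,d} + X\{b,c,d}) + d.0)\{b,c,d}))\{a,d} | deadlocked
Q's transition system — 6 states:
  q0 = rec X. a.(c.X)\{c} + (a.X)\{b,c,d}\{a,c,d} + b.d.(X\{a,d} + X\{b,c,d}) | --a--▸ q1, --b--▸ q2
  q1 = (c.(rec X. a.(c.X)\{c} + (a.X)\{b,c,d}\{a,c,d} + b.d.(X\{a,d} + X\{b,c,d})))\{c} | deadlocked
  q2 = d.((rec X. a.(c.X)\{c} + (a.X)\{b,c,d}\{a,c,d} + b.d.(X\{a,d} + X\{b,c,d}))\{a,d} + (rec X. a.(c.X)\{c} + (a.X)\{b,c,d}\{a,c,d} + b.d.(X\{a,d} + X\{b,c,d}))\{b,c,d}) | --d--▸ q3
  q3 = (rec X. a.(c.X)\{c} + (a.X)\{b,c,d}\{a,c,d} + b.d.(X\{a,d} + X\{b,c,d}))\{a,d} + (rec X. a.(c.X)\{c} + (a.X)\{b,c,d}\{a,c,d} + b.d.(X\{a,d} + X\{b,c,d}))\{b,c,d} | --a--▸ q4, --b--▸ q5
  q4 = (c.(rec X. a.(c.X)\{c} + (a.X)\{b,c,d}\{a,c,d} + b.d.(X\{a,d} + X\{b,c,d})))\{c}\{b,c,d} | deadlocked
  q5 = (d.((rec X. a.(c.X)\{c} + (a.X)\{b,c,d}\{a,c,d} + b.d.(X\{a,d} + X\{b,c,d}))\{a,d} + (rec X. a.(c.X)\{c} + (a.X)\{b,c,d}\{a,c,d} + b.d.(X\{a,d} + X\{b,c,d}))\{b,c,d}))\{a,d} | deadlocked
Trace ⟨d⟩ through P, begin at {p0}:
  after d @ step 1: {p3}
  ✓ P
Trace ⟨d⟩ through Q, begin at {q0}:
  after d @ step 1: ∅  — Q cannot continue

trace-distinct — witness ⟨d⟩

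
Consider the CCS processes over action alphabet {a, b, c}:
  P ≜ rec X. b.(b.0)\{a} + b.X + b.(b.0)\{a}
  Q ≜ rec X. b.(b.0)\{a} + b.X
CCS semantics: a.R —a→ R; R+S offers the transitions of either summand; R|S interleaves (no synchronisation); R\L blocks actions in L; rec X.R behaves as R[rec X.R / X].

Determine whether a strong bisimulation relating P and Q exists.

LTS(P): 3 reachable states
  u0 = rec X. b.(b.0)\{a} + b.X + b.(b.0)\{a} | --b--▸ u0, --b--▸ u1
  u1 = (b.0)\{a} | --b--▸ u2
  u2 = 0\{a} | ∅
LTS(Q): 3 reachable states
  v0 = rec X. b.(b.0)\{a} + b.X | --b--▸ v0, --b--▸ v1
  v1 = (b.0)\{a} | --b--▸ v2
  v2 = 0\{a} | ∅
Bisimilarity quotient blocks:
  B0 = {u0, v0}
  B1 = {u1, v1}
  B2 = {u2, v2}
u0 ∈ B0, v0 ∈ B0 → same block

YES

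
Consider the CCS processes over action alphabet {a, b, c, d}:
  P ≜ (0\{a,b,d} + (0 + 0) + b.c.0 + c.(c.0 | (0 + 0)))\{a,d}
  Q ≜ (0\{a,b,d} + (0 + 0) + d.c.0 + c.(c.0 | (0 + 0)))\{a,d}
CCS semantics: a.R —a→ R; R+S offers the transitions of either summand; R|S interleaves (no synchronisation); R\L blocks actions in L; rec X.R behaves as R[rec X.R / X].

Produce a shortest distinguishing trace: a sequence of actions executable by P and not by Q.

LTS(P): 5 reachable states
  m0 = (0\{a,b,d} + (0 + 0) + b.c.0 + c.(c.0 | (0 + 0)))\{a,d} | —b→ m1, —c→ m2
  m1 = (c.0)\{a,d} | —c→ m3
  m2 = (c.0 | (0 + 0))\{a,d} | —c→ m4
  m3 = 0\{a,d} | (no moves)
  m4 = (0 | (0 + 0))\{a,d} | (no moves)
LTS(Q): 3 reachable states
  n0 = (0\{a,b,d} + (0 + 0) + d.c.0 + c.(c.0 | (0 + 0)))\{a,d} | —c→ n1
  n1 = (c.0 | (0 + 0))\{a,d} | —c→ n2
  n2 = (0 | (0 + 0))\{a,d} | (no moves)
Executing b from P (initial set {m0}):
  step 1 (b): {m1}
  P completes σ.
Executing b from Q (initial set {n0}):
  step 1 (b): ∅ (Q stuck)

b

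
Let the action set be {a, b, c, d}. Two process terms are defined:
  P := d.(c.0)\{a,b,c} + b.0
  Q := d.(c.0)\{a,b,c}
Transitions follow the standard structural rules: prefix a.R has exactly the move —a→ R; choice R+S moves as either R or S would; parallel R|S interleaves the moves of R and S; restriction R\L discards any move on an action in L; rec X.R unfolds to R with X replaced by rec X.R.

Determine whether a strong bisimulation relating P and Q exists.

P's transition system — 3 states:
  p0 = d.(c.0)\{a,b,c} + b.0 :: =b=> p1, =d=> p2
  p1 = 0 :: deadlocked
  p2 = (c.0)\{a,b,c} :: deadlocked
Q's transition system — 2 states:
  q0 = d.(c.0)\{a,b,c} :: =d=> q1
  q1 = (c.0)\{a,b,c} :: deadlocked
Bisimilarity quotient blocks:
  B0 = {p0}
  B1 = {p1, p2, q1}
  B2 = {q0}
p0 ∈ B0, q0 ∈ B2 → different blocks

P ≁ Q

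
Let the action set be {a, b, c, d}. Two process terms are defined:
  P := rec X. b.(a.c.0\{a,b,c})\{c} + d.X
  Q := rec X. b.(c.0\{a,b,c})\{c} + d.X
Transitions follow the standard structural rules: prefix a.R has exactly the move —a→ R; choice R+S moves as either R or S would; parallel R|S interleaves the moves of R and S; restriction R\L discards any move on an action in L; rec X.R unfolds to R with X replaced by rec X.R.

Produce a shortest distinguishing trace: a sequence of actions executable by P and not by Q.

LTS(P): 3 reachable states
  u0 = rec X. b.(a.c.0\{a,b,c})\{c} + d.X has moves --b--▸ u1, --d--▸ u0
  u1 = (a.c.0\{a,b,c})\{c} has moves --a--▸ u2
  u2 = (c.0\{a,b,c})\{c} has moves stopped
LTS(Q): 2 reachable states
  v0 = rec X. b.(c.0\{a,b,c})\{c} + d.X has moves --b--▸ v1, --d--▸ v0
  v1 = (c.0\{a,b,c})\{c} has moves stopped
Run σ = ⟨ba⟩ on P: start {u0}
  [1] b ⇒ {u1}
  [2] a ⇒ {u2}
  ✓ P
Run σ = ⟨ba⟩ on Q: start {v0}
  [1] b ⇒ {v1}
  [2] a ⇒ ∅ (Q stuck)

ba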